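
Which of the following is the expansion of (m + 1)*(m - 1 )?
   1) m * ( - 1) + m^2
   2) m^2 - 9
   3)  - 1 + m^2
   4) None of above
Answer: 3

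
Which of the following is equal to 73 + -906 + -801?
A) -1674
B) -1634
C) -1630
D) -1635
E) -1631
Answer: B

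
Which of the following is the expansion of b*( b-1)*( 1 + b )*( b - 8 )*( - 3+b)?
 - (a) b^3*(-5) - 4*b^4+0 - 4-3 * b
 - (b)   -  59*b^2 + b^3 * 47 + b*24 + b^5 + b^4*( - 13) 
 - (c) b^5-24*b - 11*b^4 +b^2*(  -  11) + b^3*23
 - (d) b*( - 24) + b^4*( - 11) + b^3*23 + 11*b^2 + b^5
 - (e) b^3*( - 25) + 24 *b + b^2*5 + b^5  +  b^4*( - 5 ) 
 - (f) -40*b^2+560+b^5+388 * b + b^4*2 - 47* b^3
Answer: d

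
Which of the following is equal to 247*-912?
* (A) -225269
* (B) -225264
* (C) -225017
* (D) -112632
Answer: B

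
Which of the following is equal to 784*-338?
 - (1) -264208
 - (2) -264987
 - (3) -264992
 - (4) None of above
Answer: 3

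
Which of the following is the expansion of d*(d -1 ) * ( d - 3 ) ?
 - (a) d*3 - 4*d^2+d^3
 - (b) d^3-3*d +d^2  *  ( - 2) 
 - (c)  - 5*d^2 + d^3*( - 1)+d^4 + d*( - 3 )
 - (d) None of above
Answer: a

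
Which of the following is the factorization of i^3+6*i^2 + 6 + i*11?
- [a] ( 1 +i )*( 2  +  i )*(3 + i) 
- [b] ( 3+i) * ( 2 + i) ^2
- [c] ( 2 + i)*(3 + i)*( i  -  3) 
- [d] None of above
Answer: a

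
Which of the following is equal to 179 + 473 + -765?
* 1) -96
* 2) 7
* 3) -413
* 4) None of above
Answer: 4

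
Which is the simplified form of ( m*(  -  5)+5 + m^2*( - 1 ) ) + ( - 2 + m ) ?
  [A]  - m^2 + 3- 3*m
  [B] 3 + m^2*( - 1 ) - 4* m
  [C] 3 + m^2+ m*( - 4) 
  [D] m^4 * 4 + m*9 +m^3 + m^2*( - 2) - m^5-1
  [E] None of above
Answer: B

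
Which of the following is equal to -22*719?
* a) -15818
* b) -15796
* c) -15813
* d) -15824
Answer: a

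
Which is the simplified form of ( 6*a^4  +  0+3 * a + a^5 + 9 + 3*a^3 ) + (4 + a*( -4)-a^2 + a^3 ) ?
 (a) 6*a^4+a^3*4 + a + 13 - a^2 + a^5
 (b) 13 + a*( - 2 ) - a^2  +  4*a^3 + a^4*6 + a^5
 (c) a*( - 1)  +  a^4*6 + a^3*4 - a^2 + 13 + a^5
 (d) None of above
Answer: c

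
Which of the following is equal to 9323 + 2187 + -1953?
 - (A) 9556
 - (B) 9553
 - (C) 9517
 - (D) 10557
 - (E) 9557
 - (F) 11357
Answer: E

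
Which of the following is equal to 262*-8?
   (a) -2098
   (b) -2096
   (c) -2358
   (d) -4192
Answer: b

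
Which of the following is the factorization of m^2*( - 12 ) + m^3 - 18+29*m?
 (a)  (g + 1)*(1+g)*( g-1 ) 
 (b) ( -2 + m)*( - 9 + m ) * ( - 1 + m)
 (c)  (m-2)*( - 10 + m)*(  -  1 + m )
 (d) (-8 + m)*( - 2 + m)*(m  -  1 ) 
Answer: b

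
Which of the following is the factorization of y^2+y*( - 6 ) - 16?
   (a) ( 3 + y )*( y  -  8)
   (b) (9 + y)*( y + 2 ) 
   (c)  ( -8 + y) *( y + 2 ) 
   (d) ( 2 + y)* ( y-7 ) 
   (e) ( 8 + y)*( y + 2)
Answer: c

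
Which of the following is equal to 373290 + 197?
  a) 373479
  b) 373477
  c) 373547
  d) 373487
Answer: d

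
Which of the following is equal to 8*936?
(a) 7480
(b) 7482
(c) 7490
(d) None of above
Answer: d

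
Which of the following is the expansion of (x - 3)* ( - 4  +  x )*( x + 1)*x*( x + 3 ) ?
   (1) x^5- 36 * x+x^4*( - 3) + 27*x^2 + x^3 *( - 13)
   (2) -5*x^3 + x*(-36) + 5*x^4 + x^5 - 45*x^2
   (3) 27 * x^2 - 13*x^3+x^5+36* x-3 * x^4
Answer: 3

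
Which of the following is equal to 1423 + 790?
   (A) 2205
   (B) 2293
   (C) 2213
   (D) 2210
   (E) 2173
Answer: C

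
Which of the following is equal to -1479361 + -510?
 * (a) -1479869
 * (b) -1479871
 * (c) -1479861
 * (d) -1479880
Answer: b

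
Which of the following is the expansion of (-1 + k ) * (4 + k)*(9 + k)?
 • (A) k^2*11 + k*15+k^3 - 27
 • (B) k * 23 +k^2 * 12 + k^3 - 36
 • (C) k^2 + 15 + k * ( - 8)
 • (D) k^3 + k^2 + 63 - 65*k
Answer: B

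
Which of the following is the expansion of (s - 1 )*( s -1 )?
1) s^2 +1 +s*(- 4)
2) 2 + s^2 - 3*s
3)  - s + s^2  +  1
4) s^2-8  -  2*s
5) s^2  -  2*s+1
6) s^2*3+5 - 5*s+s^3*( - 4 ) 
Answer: 5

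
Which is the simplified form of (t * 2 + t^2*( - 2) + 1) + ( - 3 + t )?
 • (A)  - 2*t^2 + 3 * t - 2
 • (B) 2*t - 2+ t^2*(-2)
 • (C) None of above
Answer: A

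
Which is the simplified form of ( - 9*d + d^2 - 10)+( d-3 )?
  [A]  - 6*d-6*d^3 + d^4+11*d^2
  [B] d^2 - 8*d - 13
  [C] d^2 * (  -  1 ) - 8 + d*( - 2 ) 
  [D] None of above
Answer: B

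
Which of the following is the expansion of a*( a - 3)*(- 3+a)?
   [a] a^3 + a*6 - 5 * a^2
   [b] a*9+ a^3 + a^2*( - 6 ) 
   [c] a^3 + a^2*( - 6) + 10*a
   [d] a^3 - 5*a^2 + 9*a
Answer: b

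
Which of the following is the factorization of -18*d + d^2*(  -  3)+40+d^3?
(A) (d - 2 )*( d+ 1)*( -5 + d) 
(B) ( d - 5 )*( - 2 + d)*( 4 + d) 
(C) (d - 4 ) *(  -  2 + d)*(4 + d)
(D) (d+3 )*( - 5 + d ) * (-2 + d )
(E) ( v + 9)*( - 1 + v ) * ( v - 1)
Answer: B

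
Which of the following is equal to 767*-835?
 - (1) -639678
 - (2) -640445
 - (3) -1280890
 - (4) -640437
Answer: 2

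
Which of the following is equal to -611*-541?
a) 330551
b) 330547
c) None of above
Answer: a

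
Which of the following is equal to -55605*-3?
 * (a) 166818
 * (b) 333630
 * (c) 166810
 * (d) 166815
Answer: d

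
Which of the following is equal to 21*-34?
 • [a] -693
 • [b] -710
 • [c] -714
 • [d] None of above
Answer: c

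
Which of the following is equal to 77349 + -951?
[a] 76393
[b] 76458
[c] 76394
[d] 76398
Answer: d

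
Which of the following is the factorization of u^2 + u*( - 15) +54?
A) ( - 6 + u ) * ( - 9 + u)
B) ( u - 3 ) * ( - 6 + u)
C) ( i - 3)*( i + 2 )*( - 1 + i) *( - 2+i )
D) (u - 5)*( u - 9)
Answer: A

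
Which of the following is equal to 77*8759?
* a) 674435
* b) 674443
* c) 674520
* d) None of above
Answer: b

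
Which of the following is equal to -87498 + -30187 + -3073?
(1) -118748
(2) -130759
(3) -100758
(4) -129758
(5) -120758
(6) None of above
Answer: 5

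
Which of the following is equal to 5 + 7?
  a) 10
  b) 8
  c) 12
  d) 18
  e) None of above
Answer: c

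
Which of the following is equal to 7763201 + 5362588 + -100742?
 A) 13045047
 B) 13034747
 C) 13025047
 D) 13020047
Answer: C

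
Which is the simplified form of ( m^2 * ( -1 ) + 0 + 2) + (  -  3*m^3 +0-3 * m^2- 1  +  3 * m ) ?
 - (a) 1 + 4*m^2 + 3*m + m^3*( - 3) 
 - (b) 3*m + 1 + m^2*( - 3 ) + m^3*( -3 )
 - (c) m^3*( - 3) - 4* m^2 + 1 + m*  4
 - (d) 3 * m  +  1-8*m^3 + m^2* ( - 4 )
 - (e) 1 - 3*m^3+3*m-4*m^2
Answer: e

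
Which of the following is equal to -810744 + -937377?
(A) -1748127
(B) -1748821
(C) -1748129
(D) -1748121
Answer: D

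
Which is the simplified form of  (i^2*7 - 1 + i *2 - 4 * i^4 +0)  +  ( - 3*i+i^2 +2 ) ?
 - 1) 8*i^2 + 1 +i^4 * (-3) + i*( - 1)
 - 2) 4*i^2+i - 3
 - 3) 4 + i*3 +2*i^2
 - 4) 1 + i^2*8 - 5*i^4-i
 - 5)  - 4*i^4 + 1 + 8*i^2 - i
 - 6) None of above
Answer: 5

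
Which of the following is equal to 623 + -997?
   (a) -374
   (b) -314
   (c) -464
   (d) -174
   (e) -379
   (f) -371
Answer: a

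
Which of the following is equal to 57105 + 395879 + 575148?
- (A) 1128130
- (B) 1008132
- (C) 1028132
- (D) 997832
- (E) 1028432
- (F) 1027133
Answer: C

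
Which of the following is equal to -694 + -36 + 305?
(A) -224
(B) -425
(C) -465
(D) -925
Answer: B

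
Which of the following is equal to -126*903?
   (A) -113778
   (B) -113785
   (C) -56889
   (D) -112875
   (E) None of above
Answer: A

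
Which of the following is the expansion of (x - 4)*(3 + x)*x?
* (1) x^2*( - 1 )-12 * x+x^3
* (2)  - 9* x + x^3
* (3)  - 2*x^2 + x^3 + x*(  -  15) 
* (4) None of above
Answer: 1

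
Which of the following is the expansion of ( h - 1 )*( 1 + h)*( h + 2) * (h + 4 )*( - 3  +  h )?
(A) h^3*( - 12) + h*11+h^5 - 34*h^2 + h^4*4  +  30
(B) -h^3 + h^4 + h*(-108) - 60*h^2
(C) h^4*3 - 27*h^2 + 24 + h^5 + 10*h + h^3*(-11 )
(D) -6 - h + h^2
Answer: C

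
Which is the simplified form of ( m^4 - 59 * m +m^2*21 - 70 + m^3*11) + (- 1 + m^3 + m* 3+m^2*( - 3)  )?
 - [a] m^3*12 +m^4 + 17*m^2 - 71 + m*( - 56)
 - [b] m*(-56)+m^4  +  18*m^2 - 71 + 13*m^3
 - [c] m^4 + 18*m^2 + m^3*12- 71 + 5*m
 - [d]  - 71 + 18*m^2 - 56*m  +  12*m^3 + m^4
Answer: d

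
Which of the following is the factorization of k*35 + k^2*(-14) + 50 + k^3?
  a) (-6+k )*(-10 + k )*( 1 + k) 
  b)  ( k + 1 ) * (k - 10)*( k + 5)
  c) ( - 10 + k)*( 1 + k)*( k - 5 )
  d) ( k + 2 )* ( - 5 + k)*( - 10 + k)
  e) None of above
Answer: c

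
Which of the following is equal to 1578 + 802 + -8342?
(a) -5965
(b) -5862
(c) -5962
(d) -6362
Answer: c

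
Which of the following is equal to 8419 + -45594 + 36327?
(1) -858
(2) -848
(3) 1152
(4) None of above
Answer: 2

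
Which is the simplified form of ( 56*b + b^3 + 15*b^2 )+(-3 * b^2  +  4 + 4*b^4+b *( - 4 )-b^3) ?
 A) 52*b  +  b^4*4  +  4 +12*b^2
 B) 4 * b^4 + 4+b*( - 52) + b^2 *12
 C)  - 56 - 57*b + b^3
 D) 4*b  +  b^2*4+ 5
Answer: A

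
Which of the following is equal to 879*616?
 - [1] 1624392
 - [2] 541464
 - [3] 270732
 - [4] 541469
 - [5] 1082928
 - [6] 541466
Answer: 2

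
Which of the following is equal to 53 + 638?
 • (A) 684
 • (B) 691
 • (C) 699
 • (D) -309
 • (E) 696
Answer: B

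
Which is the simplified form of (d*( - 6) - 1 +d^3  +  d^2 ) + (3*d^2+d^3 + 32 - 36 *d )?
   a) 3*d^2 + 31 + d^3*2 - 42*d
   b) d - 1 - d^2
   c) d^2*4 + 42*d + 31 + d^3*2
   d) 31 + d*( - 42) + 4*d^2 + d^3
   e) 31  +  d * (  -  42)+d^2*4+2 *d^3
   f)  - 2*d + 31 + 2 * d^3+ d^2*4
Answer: e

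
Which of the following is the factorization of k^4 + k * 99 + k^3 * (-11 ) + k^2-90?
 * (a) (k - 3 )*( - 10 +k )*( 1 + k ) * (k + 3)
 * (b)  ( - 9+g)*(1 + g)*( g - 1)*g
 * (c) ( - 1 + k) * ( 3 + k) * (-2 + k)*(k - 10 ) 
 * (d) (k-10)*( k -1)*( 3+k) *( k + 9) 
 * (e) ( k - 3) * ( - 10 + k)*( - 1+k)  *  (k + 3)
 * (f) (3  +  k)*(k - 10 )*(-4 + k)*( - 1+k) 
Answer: e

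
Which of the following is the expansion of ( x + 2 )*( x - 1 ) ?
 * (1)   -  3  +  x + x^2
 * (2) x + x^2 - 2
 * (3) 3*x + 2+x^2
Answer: 2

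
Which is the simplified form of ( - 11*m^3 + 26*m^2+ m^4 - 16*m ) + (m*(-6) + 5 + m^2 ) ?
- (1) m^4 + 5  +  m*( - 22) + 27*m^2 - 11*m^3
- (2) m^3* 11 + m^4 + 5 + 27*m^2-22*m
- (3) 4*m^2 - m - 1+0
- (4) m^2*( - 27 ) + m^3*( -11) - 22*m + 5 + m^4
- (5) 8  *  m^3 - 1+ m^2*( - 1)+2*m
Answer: 1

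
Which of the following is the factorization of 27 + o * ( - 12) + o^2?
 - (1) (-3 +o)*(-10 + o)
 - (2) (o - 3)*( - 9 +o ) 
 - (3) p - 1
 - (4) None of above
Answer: 2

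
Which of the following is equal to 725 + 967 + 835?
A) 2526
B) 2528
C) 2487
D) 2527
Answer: D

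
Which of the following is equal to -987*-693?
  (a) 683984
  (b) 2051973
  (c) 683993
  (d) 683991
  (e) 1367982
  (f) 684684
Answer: d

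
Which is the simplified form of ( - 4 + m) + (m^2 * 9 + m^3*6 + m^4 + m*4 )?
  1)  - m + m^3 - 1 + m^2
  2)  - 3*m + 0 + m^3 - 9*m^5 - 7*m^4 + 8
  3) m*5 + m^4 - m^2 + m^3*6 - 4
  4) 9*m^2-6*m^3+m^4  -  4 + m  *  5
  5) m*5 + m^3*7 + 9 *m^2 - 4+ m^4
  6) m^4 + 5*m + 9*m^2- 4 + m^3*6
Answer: 6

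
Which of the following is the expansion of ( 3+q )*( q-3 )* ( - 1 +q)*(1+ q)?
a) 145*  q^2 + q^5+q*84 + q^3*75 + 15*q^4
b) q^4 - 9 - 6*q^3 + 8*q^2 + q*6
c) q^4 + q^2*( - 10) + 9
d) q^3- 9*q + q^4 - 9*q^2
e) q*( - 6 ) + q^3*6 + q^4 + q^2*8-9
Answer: c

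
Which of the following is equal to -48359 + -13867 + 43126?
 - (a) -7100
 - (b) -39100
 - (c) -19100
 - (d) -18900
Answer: c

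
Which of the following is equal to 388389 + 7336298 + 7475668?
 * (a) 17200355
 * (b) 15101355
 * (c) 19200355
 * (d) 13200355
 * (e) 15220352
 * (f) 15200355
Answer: f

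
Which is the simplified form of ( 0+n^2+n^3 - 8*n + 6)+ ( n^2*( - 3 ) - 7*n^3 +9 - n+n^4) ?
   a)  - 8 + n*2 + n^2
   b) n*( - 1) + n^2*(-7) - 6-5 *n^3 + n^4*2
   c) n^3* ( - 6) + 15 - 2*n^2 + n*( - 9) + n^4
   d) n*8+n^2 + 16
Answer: c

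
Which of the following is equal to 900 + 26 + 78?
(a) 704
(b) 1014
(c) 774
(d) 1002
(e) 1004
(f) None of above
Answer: e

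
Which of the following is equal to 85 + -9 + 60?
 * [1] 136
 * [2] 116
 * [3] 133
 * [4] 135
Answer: 1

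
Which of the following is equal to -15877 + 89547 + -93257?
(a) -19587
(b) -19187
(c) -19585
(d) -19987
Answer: a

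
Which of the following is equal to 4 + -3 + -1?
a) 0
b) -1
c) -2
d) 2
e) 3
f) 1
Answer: a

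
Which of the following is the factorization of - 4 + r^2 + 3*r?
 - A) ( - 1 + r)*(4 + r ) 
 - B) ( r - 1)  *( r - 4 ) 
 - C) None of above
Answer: A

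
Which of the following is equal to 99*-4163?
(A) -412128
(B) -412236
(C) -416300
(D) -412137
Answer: D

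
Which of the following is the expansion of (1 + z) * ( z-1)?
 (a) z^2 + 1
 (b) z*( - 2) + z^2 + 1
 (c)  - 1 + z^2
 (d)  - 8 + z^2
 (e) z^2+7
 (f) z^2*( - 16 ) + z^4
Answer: c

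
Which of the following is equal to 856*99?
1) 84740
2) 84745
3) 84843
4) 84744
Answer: 4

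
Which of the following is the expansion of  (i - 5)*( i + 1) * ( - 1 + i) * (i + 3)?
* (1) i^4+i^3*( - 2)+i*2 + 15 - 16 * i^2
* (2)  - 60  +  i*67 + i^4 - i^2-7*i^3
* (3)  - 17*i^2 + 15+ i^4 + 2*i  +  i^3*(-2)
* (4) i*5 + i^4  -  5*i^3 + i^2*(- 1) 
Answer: 1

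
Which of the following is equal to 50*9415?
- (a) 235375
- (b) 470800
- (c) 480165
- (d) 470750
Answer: d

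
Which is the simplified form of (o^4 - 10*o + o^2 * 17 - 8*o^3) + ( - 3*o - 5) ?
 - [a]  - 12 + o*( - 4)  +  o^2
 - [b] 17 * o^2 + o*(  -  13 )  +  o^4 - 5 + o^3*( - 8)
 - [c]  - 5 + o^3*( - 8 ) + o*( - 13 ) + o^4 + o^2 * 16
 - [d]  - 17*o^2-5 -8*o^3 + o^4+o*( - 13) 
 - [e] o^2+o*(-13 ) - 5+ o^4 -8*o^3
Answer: b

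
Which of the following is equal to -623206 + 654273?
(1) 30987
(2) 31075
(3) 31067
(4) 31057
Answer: 3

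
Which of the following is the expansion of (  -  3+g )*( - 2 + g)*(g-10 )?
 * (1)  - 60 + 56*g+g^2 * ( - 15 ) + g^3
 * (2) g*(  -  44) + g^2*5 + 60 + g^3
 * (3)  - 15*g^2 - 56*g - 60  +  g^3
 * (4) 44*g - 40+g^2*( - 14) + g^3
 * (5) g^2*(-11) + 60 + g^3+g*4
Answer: 1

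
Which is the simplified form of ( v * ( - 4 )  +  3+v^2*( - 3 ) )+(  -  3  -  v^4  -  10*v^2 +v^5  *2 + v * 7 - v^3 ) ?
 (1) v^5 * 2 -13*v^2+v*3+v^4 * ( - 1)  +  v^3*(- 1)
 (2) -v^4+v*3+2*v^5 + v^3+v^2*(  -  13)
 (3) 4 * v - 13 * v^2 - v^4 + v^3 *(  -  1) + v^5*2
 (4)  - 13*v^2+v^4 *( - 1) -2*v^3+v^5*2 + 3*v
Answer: 1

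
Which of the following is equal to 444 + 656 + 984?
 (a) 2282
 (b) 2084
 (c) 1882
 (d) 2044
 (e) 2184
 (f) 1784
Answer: b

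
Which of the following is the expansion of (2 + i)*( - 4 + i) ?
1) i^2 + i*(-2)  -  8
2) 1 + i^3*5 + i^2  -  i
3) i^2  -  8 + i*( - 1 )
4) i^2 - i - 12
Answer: 1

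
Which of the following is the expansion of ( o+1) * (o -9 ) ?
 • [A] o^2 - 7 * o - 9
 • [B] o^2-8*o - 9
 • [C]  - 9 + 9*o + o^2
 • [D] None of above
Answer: B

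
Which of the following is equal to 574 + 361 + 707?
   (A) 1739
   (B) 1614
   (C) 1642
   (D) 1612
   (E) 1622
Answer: C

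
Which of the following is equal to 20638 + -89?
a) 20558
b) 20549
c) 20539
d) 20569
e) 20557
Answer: b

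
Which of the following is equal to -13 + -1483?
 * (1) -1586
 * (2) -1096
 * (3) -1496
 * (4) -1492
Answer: 3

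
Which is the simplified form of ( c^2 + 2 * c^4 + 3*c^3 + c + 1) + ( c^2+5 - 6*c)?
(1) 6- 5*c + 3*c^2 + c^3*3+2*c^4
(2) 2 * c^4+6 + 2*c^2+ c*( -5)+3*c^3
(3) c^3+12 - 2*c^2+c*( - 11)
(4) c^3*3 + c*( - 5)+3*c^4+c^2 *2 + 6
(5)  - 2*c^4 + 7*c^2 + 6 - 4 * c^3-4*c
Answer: 2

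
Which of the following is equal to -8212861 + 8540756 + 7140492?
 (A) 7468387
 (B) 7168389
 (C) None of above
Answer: A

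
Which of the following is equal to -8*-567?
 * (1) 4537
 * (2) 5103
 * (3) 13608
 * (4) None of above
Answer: 4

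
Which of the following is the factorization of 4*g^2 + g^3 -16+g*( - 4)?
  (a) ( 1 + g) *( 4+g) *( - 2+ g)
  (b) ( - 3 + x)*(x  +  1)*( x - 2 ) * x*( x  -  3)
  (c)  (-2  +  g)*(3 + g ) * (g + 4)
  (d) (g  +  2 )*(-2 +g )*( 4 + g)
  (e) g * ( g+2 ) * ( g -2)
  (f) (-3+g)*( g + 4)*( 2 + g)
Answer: d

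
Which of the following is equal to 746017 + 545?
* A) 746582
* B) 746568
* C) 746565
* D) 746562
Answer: D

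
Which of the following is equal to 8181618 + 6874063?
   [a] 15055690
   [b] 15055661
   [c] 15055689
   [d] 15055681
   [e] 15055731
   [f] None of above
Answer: d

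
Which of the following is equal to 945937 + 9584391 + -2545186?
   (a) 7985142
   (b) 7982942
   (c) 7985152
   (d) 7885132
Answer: a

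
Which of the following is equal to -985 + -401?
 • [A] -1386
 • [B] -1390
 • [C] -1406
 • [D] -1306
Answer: A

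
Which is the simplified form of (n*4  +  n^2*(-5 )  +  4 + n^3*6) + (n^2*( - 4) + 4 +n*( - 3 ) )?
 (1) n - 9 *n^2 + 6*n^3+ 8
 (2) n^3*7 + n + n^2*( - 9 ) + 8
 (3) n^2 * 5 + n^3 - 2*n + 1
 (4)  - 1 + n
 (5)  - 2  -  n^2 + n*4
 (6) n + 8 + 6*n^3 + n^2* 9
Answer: 1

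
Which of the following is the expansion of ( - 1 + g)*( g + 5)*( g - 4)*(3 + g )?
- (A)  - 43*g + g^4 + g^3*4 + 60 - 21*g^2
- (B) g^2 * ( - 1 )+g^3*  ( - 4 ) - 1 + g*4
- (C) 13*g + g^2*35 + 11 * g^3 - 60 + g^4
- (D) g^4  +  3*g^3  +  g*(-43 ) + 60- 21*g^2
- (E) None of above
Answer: D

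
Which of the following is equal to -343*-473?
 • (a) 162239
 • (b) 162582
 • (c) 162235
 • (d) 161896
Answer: a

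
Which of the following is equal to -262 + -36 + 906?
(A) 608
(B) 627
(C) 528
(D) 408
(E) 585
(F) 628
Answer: A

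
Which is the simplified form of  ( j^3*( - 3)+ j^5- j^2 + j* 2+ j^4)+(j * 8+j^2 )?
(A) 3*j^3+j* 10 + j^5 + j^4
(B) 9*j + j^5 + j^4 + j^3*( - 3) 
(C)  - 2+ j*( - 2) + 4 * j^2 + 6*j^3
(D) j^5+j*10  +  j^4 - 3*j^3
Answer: D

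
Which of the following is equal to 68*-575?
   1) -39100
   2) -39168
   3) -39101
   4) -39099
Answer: 1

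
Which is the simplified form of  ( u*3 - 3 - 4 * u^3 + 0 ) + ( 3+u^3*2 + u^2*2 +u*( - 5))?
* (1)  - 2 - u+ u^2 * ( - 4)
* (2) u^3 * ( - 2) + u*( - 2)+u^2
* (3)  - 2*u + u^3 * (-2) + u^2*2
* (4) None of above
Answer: 3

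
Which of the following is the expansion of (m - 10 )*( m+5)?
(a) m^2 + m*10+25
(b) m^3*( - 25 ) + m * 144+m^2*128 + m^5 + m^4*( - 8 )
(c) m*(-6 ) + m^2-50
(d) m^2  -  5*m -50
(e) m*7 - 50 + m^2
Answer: d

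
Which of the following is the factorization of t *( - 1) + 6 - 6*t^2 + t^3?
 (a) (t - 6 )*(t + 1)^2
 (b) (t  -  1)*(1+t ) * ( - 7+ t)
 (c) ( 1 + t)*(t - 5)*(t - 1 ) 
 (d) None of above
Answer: d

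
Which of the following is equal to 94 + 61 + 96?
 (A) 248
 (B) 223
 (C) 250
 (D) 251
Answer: D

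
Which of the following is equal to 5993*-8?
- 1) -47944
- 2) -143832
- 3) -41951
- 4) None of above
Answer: 1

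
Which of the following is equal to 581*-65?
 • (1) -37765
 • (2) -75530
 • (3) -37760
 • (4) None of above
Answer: 1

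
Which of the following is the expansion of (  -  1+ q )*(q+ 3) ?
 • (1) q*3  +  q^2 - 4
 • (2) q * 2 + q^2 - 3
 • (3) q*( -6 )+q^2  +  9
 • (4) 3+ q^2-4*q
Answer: 2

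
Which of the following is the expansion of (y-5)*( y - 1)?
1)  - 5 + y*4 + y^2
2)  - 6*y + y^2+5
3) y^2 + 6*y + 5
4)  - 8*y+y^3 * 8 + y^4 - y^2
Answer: 2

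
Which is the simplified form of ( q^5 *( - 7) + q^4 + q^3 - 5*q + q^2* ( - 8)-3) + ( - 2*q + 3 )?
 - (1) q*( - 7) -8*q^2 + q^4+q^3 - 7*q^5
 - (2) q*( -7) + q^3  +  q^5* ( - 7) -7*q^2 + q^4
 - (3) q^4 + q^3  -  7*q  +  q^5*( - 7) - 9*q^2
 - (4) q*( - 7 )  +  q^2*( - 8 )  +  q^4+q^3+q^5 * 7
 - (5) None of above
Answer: 1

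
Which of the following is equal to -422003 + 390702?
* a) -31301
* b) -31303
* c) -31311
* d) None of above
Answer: a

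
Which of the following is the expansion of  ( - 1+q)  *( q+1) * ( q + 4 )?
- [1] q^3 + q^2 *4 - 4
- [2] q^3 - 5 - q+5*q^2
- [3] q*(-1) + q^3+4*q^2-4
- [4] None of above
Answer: 3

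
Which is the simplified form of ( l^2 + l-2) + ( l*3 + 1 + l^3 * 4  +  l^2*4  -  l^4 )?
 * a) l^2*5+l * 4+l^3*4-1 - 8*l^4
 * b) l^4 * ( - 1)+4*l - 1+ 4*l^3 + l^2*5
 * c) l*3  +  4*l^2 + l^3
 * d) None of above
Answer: b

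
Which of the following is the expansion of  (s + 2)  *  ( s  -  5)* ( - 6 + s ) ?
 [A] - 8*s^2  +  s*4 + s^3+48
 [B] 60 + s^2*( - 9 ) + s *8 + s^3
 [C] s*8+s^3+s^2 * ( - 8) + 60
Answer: B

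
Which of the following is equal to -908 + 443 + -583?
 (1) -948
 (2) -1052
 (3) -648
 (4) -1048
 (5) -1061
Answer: 4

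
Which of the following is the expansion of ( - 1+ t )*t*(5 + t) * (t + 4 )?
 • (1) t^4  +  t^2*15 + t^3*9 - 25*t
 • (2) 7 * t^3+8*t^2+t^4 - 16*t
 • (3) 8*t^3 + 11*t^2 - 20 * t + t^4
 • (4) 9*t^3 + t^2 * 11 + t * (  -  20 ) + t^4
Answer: 3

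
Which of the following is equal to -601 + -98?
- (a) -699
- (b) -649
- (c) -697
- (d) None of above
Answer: a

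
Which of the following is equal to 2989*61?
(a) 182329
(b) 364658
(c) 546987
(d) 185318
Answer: a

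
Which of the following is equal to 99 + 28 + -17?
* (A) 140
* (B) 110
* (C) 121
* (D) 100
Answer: B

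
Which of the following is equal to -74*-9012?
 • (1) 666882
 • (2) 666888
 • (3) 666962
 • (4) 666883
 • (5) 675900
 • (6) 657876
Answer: 2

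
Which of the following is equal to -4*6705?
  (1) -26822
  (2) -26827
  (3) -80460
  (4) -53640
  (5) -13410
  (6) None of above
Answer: 6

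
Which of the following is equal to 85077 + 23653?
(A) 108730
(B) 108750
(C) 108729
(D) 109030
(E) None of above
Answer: A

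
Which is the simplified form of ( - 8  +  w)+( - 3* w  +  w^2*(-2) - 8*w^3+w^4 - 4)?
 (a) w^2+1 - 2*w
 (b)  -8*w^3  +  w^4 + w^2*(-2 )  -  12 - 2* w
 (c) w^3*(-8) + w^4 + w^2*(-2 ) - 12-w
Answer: b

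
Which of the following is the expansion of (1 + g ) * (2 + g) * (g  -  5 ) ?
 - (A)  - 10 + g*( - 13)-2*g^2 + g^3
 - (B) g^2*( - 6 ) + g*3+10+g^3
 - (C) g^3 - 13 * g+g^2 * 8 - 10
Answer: A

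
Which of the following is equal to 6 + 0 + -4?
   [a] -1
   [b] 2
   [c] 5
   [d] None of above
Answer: b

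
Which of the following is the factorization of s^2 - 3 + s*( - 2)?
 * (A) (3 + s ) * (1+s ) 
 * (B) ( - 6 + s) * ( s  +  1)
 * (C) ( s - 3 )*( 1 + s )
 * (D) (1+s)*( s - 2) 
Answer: C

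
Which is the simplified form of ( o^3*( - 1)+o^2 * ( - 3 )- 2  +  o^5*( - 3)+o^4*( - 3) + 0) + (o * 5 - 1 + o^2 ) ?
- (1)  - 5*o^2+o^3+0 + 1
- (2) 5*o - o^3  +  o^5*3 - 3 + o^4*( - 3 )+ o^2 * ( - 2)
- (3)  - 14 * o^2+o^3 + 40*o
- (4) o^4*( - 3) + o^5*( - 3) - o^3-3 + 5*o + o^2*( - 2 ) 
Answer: 4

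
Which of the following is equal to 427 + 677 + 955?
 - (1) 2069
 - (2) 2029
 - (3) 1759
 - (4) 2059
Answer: 4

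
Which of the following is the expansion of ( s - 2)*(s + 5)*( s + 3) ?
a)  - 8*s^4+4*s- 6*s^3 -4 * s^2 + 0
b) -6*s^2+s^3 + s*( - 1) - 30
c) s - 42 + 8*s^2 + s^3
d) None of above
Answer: d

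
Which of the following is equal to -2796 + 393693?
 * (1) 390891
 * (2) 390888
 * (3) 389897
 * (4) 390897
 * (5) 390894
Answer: 4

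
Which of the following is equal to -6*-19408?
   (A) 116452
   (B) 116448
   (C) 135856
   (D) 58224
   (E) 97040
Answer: B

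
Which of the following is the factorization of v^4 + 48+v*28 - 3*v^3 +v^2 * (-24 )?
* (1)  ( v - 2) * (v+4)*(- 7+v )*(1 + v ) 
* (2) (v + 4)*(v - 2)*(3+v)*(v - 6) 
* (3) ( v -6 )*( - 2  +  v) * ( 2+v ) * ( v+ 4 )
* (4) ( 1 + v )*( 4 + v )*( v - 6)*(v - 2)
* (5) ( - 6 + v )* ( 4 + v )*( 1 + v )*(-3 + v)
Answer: 4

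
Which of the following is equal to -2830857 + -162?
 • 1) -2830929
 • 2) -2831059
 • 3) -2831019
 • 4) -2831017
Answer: 3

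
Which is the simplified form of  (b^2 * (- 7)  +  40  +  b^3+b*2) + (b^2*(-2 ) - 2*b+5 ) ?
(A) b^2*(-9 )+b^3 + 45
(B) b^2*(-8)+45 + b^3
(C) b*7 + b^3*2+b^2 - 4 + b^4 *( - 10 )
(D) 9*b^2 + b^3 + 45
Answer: A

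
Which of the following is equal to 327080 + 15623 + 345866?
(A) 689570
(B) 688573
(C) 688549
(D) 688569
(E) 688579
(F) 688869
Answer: D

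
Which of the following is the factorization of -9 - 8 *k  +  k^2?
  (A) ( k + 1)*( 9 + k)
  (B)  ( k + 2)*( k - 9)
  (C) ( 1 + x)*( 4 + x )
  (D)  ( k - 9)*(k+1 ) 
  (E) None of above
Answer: D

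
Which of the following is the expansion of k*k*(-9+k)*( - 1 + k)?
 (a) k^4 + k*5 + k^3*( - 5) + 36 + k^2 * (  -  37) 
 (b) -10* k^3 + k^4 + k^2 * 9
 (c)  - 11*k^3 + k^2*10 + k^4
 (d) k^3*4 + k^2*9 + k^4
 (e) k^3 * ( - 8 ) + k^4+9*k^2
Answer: b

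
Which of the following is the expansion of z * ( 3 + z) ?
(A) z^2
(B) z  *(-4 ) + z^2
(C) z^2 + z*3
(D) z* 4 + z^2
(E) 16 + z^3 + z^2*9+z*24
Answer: C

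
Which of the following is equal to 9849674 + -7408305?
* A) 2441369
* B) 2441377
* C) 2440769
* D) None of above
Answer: A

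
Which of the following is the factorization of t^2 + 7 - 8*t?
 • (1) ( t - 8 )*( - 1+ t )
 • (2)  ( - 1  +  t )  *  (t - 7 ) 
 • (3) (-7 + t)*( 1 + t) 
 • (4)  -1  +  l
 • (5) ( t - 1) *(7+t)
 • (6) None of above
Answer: 2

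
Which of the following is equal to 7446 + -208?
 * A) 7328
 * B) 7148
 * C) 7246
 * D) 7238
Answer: D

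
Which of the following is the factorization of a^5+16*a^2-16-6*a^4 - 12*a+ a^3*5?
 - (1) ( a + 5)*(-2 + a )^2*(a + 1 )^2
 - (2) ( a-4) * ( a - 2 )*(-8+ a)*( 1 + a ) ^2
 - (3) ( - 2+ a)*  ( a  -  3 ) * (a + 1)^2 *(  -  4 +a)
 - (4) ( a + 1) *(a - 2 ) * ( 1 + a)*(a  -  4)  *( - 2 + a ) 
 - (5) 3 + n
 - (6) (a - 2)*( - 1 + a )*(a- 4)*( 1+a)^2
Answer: 4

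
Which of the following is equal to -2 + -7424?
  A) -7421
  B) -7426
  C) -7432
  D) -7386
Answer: B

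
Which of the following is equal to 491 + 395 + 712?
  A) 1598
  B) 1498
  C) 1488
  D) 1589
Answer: A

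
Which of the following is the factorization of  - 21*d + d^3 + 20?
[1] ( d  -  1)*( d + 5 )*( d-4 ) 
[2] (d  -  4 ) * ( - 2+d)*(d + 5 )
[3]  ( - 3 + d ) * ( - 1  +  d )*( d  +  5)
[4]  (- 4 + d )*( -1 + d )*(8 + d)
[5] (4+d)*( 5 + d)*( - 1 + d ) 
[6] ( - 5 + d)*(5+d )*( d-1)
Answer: 1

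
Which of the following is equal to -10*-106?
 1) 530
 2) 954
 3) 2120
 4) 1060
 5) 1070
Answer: 4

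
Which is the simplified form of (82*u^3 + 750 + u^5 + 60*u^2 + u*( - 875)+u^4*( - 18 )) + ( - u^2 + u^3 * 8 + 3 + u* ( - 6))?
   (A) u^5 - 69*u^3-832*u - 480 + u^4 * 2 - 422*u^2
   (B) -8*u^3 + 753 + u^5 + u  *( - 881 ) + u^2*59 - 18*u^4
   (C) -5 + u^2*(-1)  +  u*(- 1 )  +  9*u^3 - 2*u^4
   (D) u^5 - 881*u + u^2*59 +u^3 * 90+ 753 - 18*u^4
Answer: D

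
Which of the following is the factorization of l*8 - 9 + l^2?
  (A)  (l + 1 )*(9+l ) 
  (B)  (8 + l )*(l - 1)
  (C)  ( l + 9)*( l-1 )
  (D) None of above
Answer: C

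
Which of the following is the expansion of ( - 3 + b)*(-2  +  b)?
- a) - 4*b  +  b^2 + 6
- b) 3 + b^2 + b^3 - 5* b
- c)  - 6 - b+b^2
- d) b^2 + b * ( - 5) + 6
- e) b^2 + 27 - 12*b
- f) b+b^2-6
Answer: d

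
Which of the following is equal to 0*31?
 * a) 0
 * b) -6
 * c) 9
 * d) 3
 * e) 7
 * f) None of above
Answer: a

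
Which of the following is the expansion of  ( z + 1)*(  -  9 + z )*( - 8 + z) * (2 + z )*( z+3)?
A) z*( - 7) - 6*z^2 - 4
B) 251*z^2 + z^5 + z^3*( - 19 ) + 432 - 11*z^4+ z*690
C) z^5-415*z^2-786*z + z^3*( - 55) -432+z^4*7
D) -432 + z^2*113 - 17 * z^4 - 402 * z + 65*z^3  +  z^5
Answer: B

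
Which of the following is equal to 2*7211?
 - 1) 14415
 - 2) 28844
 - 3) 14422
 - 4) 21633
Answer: 3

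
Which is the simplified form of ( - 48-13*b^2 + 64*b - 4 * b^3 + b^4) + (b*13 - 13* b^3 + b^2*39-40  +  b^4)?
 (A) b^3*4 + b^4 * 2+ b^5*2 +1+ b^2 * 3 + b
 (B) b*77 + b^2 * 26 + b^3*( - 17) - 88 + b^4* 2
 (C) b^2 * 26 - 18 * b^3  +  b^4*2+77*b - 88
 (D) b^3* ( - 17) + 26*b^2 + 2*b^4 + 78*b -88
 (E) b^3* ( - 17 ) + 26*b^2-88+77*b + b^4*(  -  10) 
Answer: B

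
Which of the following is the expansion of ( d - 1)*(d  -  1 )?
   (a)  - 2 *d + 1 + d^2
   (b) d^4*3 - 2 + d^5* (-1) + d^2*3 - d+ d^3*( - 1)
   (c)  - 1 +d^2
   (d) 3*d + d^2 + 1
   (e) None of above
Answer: a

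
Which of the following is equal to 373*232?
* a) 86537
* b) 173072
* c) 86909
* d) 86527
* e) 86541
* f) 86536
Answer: f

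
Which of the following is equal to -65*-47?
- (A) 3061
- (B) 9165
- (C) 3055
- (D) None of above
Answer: C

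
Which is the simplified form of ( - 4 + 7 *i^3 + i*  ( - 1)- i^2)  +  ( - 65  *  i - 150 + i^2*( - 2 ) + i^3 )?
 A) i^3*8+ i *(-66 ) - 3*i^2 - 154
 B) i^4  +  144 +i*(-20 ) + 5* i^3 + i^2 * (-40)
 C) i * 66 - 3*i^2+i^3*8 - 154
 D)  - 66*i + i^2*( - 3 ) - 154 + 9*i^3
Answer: A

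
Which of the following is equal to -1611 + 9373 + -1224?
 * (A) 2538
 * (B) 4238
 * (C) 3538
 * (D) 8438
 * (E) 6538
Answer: E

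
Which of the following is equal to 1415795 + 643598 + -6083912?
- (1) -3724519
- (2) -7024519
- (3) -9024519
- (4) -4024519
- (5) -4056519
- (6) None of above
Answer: 4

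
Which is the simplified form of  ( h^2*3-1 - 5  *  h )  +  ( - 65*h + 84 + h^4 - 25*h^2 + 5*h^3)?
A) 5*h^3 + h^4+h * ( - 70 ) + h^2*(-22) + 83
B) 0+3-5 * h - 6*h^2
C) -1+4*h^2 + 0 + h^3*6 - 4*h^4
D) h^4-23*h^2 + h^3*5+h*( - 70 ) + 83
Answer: A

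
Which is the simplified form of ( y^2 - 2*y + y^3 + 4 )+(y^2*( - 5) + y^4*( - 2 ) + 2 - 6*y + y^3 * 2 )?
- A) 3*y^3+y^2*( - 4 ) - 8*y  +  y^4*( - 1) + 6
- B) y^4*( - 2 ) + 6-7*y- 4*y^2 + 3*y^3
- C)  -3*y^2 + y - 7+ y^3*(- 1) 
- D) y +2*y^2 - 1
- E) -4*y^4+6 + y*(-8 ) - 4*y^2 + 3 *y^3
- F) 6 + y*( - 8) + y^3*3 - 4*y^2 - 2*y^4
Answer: F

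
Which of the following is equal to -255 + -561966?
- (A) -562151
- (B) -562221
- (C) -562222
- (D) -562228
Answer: B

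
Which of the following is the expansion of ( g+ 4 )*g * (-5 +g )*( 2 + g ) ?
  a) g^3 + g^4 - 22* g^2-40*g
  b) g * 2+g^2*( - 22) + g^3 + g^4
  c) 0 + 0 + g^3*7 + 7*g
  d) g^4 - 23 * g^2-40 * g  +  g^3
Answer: a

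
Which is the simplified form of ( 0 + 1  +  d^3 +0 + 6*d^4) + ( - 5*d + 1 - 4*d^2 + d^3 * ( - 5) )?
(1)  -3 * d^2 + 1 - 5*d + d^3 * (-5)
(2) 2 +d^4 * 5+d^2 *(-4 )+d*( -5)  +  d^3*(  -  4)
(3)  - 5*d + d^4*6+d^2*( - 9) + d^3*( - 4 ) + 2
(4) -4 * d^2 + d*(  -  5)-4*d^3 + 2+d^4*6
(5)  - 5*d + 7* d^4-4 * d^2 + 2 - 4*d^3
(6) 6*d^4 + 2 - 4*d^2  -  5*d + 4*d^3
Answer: 4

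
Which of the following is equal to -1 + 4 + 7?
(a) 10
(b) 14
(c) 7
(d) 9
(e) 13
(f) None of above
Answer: a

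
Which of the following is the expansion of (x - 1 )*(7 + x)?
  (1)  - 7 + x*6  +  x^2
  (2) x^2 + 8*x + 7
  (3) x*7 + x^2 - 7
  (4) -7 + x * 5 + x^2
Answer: 1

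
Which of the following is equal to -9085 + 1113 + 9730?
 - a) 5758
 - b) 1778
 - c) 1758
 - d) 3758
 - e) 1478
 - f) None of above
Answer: c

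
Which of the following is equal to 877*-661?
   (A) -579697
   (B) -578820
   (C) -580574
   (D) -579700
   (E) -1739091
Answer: A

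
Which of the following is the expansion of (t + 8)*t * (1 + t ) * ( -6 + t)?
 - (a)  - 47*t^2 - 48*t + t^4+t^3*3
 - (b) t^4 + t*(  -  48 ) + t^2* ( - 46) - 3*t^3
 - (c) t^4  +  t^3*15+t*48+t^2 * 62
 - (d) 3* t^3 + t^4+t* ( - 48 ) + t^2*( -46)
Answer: d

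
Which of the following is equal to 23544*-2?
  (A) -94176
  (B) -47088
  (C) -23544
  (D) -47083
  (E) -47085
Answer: B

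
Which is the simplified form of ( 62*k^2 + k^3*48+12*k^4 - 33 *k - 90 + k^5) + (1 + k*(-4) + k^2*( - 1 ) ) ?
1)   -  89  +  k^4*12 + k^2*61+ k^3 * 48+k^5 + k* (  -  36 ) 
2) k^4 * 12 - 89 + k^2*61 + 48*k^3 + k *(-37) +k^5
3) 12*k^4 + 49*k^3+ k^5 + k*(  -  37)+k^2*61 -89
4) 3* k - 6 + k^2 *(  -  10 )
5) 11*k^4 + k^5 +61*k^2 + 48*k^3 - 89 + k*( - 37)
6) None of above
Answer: 2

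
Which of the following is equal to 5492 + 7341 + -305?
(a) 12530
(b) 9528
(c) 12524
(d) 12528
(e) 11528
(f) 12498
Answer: d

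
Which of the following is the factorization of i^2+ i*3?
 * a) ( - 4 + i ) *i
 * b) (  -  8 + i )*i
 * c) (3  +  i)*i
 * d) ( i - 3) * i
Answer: c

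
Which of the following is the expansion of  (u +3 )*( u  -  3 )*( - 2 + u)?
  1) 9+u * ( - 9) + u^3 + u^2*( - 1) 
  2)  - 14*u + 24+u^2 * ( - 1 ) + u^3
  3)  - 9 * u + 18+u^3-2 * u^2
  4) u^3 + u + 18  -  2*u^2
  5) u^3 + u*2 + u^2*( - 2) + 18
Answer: 3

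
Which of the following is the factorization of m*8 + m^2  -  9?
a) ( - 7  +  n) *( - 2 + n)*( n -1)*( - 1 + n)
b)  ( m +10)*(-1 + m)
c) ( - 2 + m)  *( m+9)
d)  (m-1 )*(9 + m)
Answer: d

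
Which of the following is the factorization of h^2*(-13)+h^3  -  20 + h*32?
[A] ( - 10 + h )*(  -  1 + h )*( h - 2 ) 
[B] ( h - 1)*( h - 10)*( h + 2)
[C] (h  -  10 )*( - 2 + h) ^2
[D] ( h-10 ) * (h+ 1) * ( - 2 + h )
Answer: A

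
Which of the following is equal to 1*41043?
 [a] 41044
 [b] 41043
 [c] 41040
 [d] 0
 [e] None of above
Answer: b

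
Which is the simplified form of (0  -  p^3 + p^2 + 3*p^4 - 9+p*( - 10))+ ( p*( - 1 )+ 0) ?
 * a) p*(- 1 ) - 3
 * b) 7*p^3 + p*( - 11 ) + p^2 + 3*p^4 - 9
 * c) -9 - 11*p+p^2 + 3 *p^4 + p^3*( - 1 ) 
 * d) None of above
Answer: c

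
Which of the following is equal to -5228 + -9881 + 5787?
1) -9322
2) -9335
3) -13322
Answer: 1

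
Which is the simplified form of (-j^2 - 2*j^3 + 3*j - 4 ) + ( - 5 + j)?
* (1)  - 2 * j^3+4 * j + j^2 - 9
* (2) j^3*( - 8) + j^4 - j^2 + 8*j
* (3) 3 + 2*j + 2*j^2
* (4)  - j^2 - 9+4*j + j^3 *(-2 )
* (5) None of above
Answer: 4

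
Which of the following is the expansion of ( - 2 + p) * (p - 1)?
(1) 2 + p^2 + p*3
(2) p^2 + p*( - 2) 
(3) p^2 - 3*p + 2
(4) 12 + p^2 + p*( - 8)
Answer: 3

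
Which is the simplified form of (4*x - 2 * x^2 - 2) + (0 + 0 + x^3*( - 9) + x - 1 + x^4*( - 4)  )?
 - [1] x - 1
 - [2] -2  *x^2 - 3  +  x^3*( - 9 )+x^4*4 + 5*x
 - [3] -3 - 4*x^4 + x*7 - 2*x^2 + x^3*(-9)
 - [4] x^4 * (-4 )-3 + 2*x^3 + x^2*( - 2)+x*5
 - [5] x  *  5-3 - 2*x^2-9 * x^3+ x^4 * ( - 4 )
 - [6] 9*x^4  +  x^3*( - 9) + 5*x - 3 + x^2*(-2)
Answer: 5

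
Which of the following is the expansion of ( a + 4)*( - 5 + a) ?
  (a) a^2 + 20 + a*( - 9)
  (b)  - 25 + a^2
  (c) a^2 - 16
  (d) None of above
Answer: d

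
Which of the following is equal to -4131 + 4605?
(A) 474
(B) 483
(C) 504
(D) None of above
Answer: A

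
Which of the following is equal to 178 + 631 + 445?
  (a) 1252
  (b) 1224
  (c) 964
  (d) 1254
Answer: d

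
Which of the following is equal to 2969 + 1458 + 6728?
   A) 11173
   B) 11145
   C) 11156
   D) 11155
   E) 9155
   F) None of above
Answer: D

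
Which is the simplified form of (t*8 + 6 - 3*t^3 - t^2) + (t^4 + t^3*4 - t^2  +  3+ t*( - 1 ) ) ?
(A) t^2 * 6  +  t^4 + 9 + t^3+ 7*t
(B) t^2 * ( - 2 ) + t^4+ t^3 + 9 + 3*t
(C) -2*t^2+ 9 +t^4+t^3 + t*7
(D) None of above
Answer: C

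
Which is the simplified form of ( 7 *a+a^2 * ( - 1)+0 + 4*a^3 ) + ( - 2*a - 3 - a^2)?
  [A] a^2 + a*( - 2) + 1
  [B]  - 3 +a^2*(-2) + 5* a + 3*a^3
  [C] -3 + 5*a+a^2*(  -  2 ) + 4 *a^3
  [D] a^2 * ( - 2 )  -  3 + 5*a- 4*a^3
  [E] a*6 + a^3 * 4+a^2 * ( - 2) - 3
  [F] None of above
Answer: C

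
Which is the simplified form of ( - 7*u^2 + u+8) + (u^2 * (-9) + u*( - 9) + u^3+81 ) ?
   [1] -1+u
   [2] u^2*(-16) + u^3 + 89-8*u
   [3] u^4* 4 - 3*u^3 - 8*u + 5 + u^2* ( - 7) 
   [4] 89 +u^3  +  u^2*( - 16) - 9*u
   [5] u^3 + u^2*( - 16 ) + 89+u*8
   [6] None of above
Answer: 2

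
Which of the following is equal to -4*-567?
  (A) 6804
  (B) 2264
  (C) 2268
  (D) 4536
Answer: C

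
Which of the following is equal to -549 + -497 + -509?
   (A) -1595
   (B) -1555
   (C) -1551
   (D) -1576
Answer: B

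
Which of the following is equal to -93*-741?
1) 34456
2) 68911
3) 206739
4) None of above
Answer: 4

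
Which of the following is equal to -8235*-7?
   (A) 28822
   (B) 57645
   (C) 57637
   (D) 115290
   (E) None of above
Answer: B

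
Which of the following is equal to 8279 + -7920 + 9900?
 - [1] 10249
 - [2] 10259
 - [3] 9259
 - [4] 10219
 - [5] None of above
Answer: 2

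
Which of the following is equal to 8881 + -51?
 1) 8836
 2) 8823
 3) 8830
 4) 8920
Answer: 3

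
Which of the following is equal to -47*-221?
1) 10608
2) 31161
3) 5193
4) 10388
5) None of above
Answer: 5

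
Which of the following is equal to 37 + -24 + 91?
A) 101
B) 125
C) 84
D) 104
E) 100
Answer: D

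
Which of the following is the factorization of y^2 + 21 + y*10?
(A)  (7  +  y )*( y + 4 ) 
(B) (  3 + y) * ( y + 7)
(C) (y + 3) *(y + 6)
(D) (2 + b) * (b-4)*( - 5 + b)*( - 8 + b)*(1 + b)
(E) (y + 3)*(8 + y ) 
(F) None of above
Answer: B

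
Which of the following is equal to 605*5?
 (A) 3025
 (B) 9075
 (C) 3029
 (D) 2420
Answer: A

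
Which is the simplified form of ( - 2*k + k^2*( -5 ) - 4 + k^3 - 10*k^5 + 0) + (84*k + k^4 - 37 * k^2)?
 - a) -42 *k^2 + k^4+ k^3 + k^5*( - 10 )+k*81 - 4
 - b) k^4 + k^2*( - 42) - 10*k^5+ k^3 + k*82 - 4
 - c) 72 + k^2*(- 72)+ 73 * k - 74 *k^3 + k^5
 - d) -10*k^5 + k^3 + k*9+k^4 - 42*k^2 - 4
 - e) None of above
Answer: b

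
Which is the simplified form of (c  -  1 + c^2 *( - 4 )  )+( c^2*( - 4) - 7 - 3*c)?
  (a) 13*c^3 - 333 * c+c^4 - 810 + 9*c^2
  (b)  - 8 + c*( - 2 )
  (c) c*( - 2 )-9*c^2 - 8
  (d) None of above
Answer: d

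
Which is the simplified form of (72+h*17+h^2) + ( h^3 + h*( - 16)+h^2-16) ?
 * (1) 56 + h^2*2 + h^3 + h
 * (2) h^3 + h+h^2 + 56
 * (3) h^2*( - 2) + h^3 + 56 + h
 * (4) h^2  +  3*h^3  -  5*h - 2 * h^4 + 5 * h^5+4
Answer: 1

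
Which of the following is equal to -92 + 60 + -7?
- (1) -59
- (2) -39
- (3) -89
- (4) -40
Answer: 2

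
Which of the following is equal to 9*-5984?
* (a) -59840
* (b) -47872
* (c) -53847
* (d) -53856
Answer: d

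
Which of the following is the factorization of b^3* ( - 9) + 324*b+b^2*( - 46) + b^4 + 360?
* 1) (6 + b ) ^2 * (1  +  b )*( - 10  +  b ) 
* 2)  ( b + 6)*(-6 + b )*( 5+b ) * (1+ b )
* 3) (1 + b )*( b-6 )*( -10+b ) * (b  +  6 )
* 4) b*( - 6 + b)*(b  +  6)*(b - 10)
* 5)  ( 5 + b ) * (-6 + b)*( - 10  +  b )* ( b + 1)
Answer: 3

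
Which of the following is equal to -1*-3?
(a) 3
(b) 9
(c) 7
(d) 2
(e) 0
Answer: a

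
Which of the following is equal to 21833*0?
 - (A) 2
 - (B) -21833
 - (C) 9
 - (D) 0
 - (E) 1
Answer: D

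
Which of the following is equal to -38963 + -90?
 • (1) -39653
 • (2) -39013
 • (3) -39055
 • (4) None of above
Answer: 4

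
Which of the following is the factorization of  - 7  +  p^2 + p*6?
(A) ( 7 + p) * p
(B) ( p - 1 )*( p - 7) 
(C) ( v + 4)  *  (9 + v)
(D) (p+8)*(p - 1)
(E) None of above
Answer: E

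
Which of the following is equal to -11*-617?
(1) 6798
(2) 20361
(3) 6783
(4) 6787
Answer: 4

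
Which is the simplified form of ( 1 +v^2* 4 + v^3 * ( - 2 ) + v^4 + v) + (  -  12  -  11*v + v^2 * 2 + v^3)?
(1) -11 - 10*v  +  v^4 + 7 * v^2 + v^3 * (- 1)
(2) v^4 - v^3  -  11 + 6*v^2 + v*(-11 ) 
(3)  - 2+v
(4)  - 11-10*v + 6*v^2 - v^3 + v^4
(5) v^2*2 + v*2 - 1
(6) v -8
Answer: 4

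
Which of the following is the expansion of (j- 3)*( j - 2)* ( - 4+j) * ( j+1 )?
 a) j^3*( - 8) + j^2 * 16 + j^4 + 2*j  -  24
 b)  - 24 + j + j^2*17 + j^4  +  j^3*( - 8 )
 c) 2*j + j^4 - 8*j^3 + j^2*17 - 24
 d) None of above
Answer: c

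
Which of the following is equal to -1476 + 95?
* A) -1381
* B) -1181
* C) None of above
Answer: A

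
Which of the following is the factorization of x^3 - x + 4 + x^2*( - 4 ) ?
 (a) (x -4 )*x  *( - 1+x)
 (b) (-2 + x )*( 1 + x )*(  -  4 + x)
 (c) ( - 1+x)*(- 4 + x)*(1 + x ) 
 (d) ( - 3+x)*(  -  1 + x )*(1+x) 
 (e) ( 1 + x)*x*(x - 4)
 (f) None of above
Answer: c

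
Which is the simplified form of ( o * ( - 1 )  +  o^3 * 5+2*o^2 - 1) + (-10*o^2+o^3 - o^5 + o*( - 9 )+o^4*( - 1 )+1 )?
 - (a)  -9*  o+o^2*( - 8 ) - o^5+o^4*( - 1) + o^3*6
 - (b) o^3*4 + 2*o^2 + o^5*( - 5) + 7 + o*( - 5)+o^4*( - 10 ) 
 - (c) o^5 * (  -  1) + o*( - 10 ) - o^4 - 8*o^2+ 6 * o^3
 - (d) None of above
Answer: c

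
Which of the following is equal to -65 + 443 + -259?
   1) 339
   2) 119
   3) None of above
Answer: 2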